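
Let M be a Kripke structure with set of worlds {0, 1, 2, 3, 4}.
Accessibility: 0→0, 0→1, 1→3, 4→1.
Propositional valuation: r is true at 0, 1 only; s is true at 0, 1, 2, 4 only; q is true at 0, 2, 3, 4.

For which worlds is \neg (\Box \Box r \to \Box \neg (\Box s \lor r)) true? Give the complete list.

1

Let φ = \neg (\Box \Box r \to \Box \neg (\Box s \lor r)). Evaluate φ at each world:
  0 (successors {0, 1}): φ is false.
  1 (successors {3}): φ is true.
  2 (successors ∅): φ is false.
  3 (successors ∅): φ is false.
  4 (successors {1}): φ is false.
For instance, at 1:
  At 1: \Box \Box r \to \Box \neg (\Box s \lor r) is false, so \neg (\Box \Box r \to \Box \neg (\Box s \lor r)) is true.
    At 1: \Box \Box r is true, \Box \neg (\Box s \lor r) is false, so \Box \Box r \to \Box \neg (\Box s \lor r) is false.
      At 1: \Box \Box r requires \Box r at every successor {3}.
        At 3: \Box r is true.
      So \Box \Box r is true at 1.
      At 1: \Box \neg (\Box s \lor r) requires \neg (\Box s \lor r) at every successor {3}.
        \neg (\Box s \lor r) fails at 3, so \Box \neg (\Box s \lor r) is false at 1.
Satisfying worlds: {1}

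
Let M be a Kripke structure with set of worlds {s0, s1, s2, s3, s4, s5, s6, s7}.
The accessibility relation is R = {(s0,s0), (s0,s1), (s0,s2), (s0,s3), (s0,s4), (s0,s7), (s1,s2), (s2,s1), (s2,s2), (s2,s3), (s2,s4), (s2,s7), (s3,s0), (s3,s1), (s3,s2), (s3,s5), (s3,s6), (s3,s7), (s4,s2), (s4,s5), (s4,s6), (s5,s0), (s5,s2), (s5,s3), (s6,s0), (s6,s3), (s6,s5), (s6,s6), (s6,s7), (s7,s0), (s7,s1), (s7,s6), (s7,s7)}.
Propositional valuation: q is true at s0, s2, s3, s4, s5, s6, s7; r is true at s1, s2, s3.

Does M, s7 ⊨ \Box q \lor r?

No

At s7: \Box q is false, r is false, so \Box q \lor r is false.
  At s7: \Box q requires q at every successor {s0, s1, s6, s7}.
    q fails at s1, so \Box q is false at s7.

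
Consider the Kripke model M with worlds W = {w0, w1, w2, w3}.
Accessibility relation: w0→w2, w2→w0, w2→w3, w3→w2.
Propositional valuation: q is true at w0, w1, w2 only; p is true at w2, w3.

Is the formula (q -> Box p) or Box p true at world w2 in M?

No

At w2: q -> Box p is false, Box p is false, so (q -> Box p) or Box p is false.
  At w2: q is true, Box p is false, so q -> Box p is false.
    At w2: Box p requires p at every successor {w0, w3}.
      p fails at w0, so Box p is false at w2.
  At w2: Box p requires p at every successor {w0, w3}.
    p fails at w0, so Box p is false at w2.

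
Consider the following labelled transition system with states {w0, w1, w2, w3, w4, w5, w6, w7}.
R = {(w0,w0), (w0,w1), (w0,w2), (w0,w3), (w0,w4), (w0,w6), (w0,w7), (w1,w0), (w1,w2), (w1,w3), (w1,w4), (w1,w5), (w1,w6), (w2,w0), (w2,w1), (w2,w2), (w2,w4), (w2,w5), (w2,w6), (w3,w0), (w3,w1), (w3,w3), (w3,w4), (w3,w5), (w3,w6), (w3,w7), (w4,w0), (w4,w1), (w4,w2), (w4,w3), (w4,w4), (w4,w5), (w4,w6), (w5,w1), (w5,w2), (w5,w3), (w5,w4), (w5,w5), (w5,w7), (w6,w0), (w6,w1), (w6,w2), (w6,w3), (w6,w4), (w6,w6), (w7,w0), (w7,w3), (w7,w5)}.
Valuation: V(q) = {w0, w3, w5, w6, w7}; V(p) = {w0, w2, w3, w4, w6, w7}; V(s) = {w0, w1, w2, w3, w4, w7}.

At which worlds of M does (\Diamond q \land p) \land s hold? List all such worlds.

w0, w2, w3, w4, w7

Let φ = (\Diamond q \land p) \land s. Evaluate φ at each world:
  w0 (successors {w0, w1, w2, w3, w4, w6, w7}): φ is true.
  w1 (successors {w0, w2, w3, w4, w5, w6}): φ is false.
  w2 (successors {w0, w1, w2, w4, w5, w6}): φ is true.
  w3 (successors {w0, w1, w3, w4, w5, w6, w7}): φ is true.
  w4 (successors {w0, w1, w2, w3, w4, w5, w6}): φ is true.
  w5 (successors {w1, w2, w3, w4, w5, w7}): φ is false.
  w6 (successors {w0, w1, w2, w3, w4, w6}): φ is false.
  w7 (successors {w0, w3, w5}): φ is true.
For instance, at w6:
  At w6: \Diamond q \land p is true, s is false, so (\Diamond q \land p) \land s is false.
    At w6: \Diamond q is true, p is true, so \Diamond q \land p is true.
      At w6: \Diamond q requires q at some successor in {w0, w1, w2, w3, w4, w6}.
        q holds at w0, so \Diamond q is true at w6.
Satisfying worlds: {w0, w2, w3, w4, w7}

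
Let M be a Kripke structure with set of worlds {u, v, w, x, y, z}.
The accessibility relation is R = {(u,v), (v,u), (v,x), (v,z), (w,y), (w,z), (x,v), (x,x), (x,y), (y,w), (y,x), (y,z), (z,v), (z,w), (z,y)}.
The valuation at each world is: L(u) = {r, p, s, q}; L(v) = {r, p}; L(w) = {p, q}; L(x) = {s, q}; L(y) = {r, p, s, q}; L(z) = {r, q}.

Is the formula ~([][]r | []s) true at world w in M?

Yes

Recall that []ψ holds at a world iff ψ holds at every accessible world, and <>ψ holds iff ψ holds at some accessible world.
At w: [][]r | []s is false, so ~([][]r | []s) is true.
  At w: [][]r is false, []s is false, so [][]r | []s is false.
    At w: [][]r requires []r at every successor {y, z}.
      []r fails at y, so [][]r is false at w.
    At w: []s requires s at every successor {y, z}.
      s fails at z, so []s is false at w.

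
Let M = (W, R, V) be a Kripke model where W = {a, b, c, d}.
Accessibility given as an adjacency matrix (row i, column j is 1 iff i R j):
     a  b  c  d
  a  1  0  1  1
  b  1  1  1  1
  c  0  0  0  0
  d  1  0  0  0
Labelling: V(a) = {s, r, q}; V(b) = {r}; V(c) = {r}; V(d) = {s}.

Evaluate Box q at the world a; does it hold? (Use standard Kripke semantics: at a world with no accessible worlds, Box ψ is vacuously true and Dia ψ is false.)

At a: Box q requires q at every successor {a, c, d}.
  q fails at c, so Box q is false at a.

No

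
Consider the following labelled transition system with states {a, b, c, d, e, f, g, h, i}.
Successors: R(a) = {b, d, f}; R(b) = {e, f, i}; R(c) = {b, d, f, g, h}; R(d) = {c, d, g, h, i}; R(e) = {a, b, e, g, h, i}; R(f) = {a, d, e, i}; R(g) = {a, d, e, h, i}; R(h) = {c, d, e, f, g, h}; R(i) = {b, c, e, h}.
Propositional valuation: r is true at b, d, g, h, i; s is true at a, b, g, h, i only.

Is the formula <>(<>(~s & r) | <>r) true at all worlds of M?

Let φ = <>(<>(~s & r) | <>r). Evaluate φ at each world:
  a (successors {b, d, f}): φ is true.
  b (successors {e, f, i}): φ is true.
  c (successors {b, d, f, g, h}): φ is true.
  d (successors {c, d, g, h, i}): φ is true.
  e (successors {a, b, e, g, h, i}): φ is true.
  f (successors {a, d, e, i}): φ is true.
  g (successors {a, d, e, h, i}): φ is true.
  h (successors {c, d, e, f, g, h}): φ is true.
  i (successors {b, c, e, h}): φ is true.
For instance, at b:
  At b: <>(<>(~s & r) | <>r) requires <>(~s & r) | <>r at some successor in {e, f, i}.
    <>(~s & r) | <>r holds at e, so <>(<>(~s & r) | <>r) is true at b.
      At e: <>(~s & r) is false, <>r is true, so <>(~s & r) | <>r is true.

Yes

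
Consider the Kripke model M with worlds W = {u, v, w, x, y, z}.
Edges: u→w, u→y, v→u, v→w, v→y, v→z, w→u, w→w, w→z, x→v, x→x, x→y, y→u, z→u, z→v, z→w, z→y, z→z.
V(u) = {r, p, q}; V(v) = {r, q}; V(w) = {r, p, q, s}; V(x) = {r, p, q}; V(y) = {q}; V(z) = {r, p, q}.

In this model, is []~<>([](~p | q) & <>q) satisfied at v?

No

Recall that []ψ holds at a world iff ψ holds at every accessible world, and <>ψ holds iff ψ holds at some accessible world.
At v: []~<>([](~p | q) & <>q) requires ~<>([](~p | q) & <>q) at every successor {u, w, y, z}.
  ~<>([](~p | q) & <>q) fails at u, so []~<>([](~p | q) & <>q) is false at v.
    At u: <>([](~p | q) & <>q) is true, so ~<>([](~p | q) & <>q) is false.
      At u: <>([](~p | q) & <>q) requires [](~p | q) & <>q at some successor in {w, y}.
        [](~p | q) & <>q holds at w, so <>([](~p | q) & <>q) is true at u.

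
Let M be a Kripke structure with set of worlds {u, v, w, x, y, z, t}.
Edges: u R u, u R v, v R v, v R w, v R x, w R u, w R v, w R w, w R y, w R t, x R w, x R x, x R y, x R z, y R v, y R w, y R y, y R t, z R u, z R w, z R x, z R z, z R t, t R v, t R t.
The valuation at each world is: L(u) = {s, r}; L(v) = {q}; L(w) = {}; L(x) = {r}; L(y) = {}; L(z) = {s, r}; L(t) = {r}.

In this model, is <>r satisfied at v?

Yes

At v: <>r requires r at some successor in {v, w, x}.
  r holds at x, so <>r is true at v.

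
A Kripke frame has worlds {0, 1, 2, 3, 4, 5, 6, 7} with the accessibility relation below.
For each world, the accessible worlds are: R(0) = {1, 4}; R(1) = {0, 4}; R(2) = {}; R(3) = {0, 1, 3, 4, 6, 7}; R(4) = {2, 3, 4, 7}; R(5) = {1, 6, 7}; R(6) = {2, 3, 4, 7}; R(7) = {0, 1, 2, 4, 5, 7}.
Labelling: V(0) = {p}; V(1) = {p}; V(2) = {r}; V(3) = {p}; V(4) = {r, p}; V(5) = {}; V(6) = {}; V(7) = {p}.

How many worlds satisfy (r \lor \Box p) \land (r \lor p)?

Recall that \Box ψ holds at a world iff ψ holds at every accessible world, and \Diamond ψ holds iff ψ holds at some accessible world.
Let φ = (r \lor \Box p) \land (r \lor p). Evaluate φ at each world:
  0 (successors {1, 4}): φ is true.
  1 (successors {0, 4}): φ is true.
  2 (successors ∅): φ is true.
  3 (successors {0, 1, 3, 4, 6, 7}): φ is false.
  4 (successors {2, 3, 4, 7}): φ is true.
  5 (successors {1, 6, 7}): φ is false.
  6 (successors {2, 3, 4, 7}): φ is false.
  7 (successors {0, 1, 2, 4, 5, 7}): φ is false.
For instance, at 0:
  At 0: r \lor \Box p is true, r \lor p is true, so (r \lor \Box p) \land (r \lor p) is true.
    At 0: r is false, \Box p is true, so r \lor \Box p is true.
      At 0: \Box p requires p at every successor {1, 4}.
        At 1: p is true.
        At 4: p is true.
      So \Box p is true at 0.
Satisfying worlds: {0, 1, 2, 4}

4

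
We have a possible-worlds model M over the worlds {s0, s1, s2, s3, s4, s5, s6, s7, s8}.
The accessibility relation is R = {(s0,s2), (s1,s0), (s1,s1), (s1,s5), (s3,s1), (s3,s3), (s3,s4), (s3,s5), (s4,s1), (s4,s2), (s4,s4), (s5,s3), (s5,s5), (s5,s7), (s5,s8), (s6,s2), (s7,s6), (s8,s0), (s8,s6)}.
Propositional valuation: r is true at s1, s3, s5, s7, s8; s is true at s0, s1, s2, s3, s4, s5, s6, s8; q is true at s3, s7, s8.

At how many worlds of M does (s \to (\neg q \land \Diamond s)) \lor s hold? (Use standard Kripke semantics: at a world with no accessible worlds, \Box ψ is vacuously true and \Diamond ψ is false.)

Let φ = (s \to (\neg q \land \Diamond s)) \lor s. Evaluate φ at each world:
  s0 (successors {s2}): φ is true.
  s1 (successors {s0, s1, s5}): φ is true.
  s2 (successors ∅): φ is true.
  s3 (successors {s1, s3, s4, s5}): φ is true.
  s4 (successors {s1, s2, s4}): φ is true.
  s5 (successors {s3, s5, s7, s8}): φ is true.
  s6 (successors {s2}): φ is true.
  s7 (successors {s6}): φ is true.
  s8 (successors {s0, s6}): φ is true.
For instance, at s0:
  At s0: s \to (\neg q \land \Diamond s) is true, s is true, so (s \to (\neg q \land \Diamond s)) \lor s is true.
    At s0: s is true, \neg q \land \Diamond s is true, so s \to (\neg q \land \Diamond s) is true.
      At s0: \neg q is true, \Diamond s is true, so \neg q \land \Diamond s is true.
Satisfying worlds: {s0, s1, s2, s3, s4, s5, s6, s7, s8}

9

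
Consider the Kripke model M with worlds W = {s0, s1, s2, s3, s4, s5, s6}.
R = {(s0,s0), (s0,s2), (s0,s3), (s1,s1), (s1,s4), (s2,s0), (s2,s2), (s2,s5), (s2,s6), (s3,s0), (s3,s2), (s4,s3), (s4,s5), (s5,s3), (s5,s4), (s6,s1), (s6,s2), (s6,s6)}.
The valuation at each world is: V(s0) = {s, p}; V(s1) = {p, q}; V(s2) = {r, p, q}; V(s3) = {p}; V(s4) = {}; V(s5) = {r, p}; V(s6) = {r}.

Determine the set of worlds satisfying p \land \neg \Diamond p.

none

Let φ = p \land \neg \Diamond p. Evaluate φ at each world:
  s0 (successors {s0, s2, s3}): φ is false.
  s1 (successors {s1, s4}): φ is false.
  s2 (successors {s0, s2, s5, s6}): φ is false.
  s3 (successors {s0, s2}): φ is false.
  s4 (successors {s3, s5}): φ is false.
  s5 (successors {s3, s4}): φ is false.
  s6 (successors {s1, s2, s6}): φ is false.
For instance, at s1:
  At s1: p is true, \neg \Diamond p is false, so p \land \neg \Diamond p is false.
    At s1: \Diamond p is true, so \neg \Diamond p is false.
      At s1: \Diamond p requires p at some successor in {s1, s4}.
        p holds at s1, so \Diamond p is true at s1.
Satisfying worlds: none.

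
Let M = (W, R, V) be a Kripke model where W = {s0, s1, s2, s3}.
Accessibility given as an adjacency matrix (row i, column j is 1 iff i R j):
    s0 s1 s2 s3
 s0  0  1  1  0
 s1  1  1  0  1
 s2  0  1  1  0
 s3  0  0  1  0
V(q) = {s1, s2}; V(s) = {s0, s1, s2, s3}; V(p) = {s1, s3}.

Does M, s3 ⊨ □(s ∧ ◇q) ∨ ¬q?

At s3: □(s ∧ ◇q) is true, ¬q is true, so □(s ∧ ◇q) ∨ ¬q is true.
  At s3: □(s ∧ ◇q) requires s ∧ ◇q at every successor {s2}.
      At s2: s is true, ◇q is true, so s ∧ ◇q is true.
  So □(s ∧ ◇q) is true at s3.

Yes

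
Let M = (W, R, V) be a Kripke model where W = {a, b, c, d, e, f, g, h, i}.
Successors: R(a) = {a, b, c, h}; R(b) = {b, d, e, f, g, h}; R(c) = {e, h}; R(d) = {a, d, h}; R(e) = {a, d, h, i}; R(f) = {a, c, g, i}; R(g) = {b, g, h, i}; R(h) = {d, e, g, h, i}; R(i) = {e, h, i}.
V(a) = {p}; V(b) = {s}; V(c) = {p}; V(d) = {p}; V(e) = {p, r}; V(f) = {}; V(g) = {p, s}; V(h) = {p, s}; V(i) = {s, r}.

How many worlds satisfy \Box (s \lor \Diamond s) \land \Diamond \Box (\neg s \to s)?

Let φ = \Box (s \lor \Diamond s) \land \Diamond \Box (\neg s \to s). Evaluate φ at each world:
  a (successors {a, b, c, h}): φ is false.
  b (successors {b, d, e, f, g, h}): φ is true.
  c (successors {e, h}): φ is false.
  d (successors {a, d, h}): φ is false.
  e (successors {a, d, h, i}): φ is false.
  f (successors {a, c, g, i}): φ is true.
  g (successors {b, g, h, i}): φ is true.
  h (successors {d, e, g, h, i}): φ is true.
  i (successors {e, h, i}): φ is false.
For instance, at c:
  At c: \Box (s \lor \Diamond s) is true, \Diamond \Box (\neg s \to s) is false, so \Box (s \lor \Diamond s) \land \Diamond \Box (\neg s \to s) is false.
    At c: \Box (s \lor \Diamond s) requires s \lor \Diamond s at every successor {e, h}.
      At e: s \lor \Diamond s is true.
      At h: s \lor \Diamond s is true.
    So \Box (s \lor \Diamond s) is true at c.
    At c: \Diamond \Box (\neg s \to s) requires \Box (\neg s \to s) at some successor in {e, h}.
      At e: \Box (\neg s \to s) is false.
      At h: \Box (\neg s \to s) is false.
    So \Diamond \Box (\neg s \to s) is false at c.
Satisfying worlds: {b, f, g, h}

4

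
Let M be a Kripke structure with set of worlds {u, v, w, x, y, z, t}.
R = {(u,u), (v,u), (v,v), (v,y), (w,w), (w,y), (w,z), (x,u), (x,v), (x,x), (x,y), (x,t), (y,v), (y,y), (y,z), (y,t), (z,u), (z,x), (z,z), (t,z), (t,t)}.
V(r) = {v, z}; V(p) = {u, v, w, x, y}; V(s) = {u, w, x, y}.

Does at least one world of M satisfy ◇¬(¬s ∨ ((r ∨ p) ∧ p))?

Recall that ◇ψ holds at a world iff ψ holds at some accessible world.
Let φ = ◇¬(¬s ∨ ((r ∨ p) ∧ p)). Evaluate φ at each world:
  u (successors {u}): φ is false.
  v (successors {u, v, y}): φ is false.
  w (successors {w, y, z}): φ is false.
  x (successors {u, v, x, y, t}): φ is false.
  y (successors {v, y, z, t}): φ is false.
  z (successors {u, x, z}): φ is false.
  t (successors {z, t}): φ is false.
For instance, at w:
  At w: ◇¬(¬s ∨ ((r ∨ p) ∧ p)) requires ¬(¬s ∨ ((r ∨ p) ∧ p)) at some successor in {w, y, z}.
    At w: ¬(¬s ∨ ((r ∨ p) ∧ p)) is false.
    At y: ¬(¬s ∨ ((r ∨ p) ∧ p)) is false.
    At z: ¬(¬s ∨ ((r ∨ p) ∧ p)) is false.
  So ◇¬(¬s ∨ ((r ∨ p) ∧ p)) is false at w.

No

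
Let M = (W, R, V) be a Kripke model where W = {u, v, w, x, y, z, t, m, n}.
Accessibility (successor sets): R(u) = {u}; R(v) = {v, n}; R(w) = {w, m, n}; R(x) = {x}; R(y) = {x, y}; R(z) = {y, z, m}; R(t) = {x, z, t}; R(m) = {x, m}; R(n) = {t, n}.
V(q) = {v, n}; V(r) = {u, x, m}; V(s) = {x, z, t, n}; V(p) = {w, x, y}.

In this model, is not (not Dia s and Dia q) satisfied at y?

At y: not Dia s and Dia q is false, so not (not Dia s and Dia q) is true.
  At y: not Dia s is false, Dia q is false, so not Dia s and Dia q is false.
    At y: Dia s is true, so not Dia s is false.
      At y: Dia s requires s at some successor in {x, y}.
        s holds at x, so Dia s is true at y.
    At y: Dia q requires q at some successor in {x, y}.
      At x: q is false.
      At y: q is false.
    So Dia q is false at y.

Yes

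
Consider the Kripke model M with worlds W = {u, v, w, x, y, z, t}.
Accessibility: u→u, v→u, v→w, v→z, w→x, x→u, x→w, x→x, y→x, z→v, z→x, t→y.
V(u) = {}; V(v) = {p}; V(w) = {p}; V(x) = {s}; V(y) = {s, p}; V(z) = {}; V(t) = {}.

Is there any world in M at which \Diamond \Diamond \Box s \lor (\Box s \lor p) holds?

Let φ = \Diamond \Diamond \Box s \lor (\Box s \lor p). Evaluate φ at each world:
  u (successors {u}): φ is false.
  v (successors {u, w, z}): φ is true.
  w (successors {x}): φ is true.
  x (successors {u, w, x}): φ is true.
  y (successors {x}): φ is true.
  z (successors {v, x}): φ is true.
  t (successors {y}): φ is true.
Detail at v (witness):
  At v: \Diamond \Diamond \Box s is false, \Box s \lor p is true, so \Diamond \Diamond \Box s \lor (\Box s \lor p) is true.
    At v: \Diamond \Diamond \Box s requires \Diamond \Box s at some successor in {u, w, z}.
      At u: \Diamond \Box s is false.
      At w: \Diamond \Box s is false.
      At z: \Diamond \Box s is false.
    So \Diamond \Diamond \Box s is false at v.
    At v: \Box s is false, p is true, so \Box s \lor p is true.
      At v: \Box s requires s at every successor {u, w, z}.
        s fails at u, so \Box s is false at v.

Yes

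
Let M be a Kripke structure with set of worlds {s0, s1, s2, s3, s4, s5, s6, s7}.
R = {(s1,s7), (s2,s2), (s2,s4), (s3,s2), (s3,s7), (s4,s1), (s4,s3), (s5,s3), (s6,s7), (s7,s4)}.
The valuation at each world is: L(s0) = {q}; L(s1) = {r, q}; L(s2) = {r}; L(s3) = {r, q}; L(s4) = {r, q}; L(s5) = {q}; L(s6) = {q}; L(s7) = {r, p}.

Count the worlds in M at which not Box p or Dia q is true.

Let φ = not Box p or Dia q. Evaluate φ at each world:
  s0 (successors ∅): φ is false.
  s1 (successors {s7}): φ is false.
  s2 (successors {s2, s4}): φ is true.
  s3 (successors {s2, s7}): φ is true.
  s4 (successors {s1, s3}): φ is true.
  s5 (successors {s3}): φ is true.
  s6 (successors {s7}): φ is false.
  s7 (successors {s4}): φ is true.
For instance, at s2:
  At s2: not Box p is true, Dia q is true, so not Box p or Dia q is true.
    At s2: Box p is false, so not Box p is true.
      At s2: Box p requires p at every successor {s2, s4}.
        p fails at s2, so Box p is false at s2.
    At s2: Dia q requires q at some successor in {s2, s4}.
      q holds at s4, so Dia q is true at s2.
Satisfying worlds: {s2, s3, s4, s5, s7}

5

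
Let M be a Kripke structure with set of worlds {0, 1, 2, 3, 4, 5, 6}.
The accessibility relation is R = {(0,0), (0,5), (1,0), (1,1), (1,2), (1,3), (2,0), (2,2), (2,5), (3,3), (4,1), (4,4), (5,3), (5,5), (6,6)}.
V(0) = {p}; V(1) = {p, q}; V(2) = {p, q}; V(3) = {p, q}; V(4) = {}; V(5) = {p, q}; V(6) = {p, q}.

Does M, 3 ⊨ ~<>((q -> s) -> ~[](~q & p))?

At 3: <>((q -> s) -> ~[](~q & p)) is true, so ~<>((q -> s) -> ~[](~q & p)) is false.
  At 3: <>((q -> s) -> ~[](~q & p)) requires (q -> s) -> ~[](~q & p) at some successor in {3}.
    (q -> s) -> ~[](~q & p) holds at 3, so <>((q -> s) -> ~[](~q & p)) is true at 3.
      At 3: q -> s is false, ~[](~q & p) is true, so (q -> s) -> ~[](~q & p) is true.

No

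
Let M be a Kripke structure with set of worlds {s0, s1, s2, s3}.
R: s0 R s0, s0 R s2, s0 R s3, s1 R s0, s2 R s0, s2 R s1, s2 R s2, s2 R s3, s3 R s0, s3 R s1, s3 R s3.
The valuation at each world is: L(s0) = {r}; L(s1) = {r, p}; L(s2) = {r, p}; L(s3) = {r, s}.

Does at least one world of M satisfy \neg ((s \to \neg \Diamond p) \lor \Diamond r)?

No

Let φ = \neg ((s \to \neg \Diamond p) \lor \Diamond r). Evaluate φ at each world:
  s0 (successors {s0, s2, s3}): φ is false.
  s1 (successors {s0}): φ is false.
  s2 (successors {s0, s1, s2, s3}): φ is false.
  s3 (successors {s0, s1, s3}): φ is false.
For instance, at s1:
  At s1: (s \to \neg \Diamond p) \lor \Diamond r is true, so \neg ((s \to \neg \Diamond p) \lor \Diamond r) is false.
    At s1: s \to \neg \Diamond p is true, \Diamond r is true, so (s \to \neg \Diamond p) \lor \Diamond r is true.
      At s1: s is false, \neg \Diamond p is true, so s \to \neg \Diamond p is true.
      At s1: \Diamond r requires r at some successor in {s0}.
        r holds at s0, so \Diamond r is true at s1.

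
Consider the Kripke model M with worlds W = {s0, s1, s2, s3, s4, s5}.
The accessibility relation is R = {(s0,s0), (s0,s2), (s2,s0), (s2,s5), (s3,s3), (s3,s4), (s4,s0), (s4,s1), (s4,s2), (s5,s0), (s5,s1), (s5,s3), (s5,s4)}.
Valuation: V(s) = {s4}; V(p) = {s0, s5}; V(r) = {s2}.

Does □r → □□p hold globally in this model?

Yes

Recall that □ψ holds at a world iff ψ holds at every accessible world, and ◇ψ holds iff ψ holds at some accessible world.
Let φ = □r → □□p. Evaluate φ at each world:
  s0 (successors {s0, s2}): φ is true.
  s1 (successors ∅): φ is true.
  s2 (successors {s0, s5}): φ is true.
  s3 (successors {s3, s4}): φ is true.
  s4 (successors {s0, s1, s2}): φ is true.
  s5 (successors {s0, s1, s3, s4}): φ is true.
For instance, at s5:
  At s5: □r is false, □□p is false, so □r → □□p is true.
    At s5: □r requires r at every successor {s0, s1, s3, s4}.
      r fails at s0, so □r is false at s5.
    At s5: □□p requires □p at every successor {s0, s1, s3, s4}.
      □p fails at s0, so □□p is false at s5.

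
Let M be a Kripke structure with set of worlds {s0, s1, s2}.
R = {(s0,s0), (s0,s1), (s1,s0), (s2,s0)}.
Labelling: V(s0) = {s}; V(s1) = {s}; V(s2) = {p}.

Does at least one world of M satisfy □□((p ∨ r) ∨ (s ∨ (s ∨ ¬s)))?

Yes

Let φ = □□((p ∨ r) ∨ (s ∨ (s ∨ ¬s))). Evaluate φ at each world:
  s0 (successors {s0, s1}): φ is true.
  s1 (successors {s0}): φ is true.
  s2 (successors {s0}): φ is true.
Detail at s0 (witness):
  At s0: □□((p ∨ r) ∨ (s ∨ (s ∨ ¬s))) requires □((p ∨ r) ∨ (s ∨ (s ∨ ¬s))) at every successor {s0, s1}.
      At s0: □((p ∨ r) ∨ (s ∨ (s ∨ ¬s))) requires (p ∨ r) ∨ (s ∨ (s ∨ ¬s)) at every successor {s0, s1}.
        At s0: (p ∨ r) ∨ (s ∨ (s ∨ ¬s)) is true.
        At s1: (p ∨ r) ∨ (s ∨ (s ∨ ¬s)) is true.
      So □((p ∨ r) ∨ (s ∨ (s ∨ ¬s))) is true at s0.
      At s1: □((p ∨ r) ∨ (s ∨ (s ∨ ¬s))) requires (p ∨ r) ∨ (s ∨ (s ∨ ¬s)) at every successor {s0}.
        At s0: (p ∨ r) ∨ (s ∨ (s ∨ ¬s)) is true.
      So □((p ∨ r) ∨ (s ∨ (s ∨ ¬s))) is true at s1.
  So □□((p ∨ r) ∨ (s ∨ (s ∨ ¬s))) is true at s0.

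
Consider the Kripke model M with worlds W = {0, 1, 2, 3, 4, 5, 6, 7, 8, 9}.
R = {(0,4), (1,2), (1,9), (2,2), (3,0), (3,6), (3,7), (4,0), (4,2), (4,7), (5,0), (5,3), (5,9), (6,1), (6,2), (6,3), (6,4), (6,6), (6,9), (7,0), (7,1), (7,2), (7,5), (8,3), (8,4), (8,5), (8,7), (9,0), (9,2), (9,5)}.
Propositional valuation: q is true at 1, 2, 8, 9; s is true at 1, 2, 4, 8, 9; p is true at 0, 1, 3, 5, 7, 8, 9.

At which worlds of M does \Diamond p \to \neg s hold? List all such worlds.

0, 2, 3, 5, 6, 7

Let φ = \Diamond p \to \neg s. Evaluate φ at each world:
  0 (successors {4}): φ is true.
  1 (successors {2, 9}): φ is false.
  2 (successors {2}): φ is true.
  3 (successors {0, 6, 7}): φ is true.
  4 (successors {0, 2, 7}): φ is false.
  5 (successors {0, 3, 9}): φ is true.
  6 (successors {1, 2, 3, 4, 6, 9}): φ is true.
  7 (successors {0, 1, 2, 5}): φ is true.
  8 (successors {3, 4, 5, 7}): φ is false.
  9 (successors {0, 2, 5}): φ is false.
For instance, at 8:
  At 8: \Diamond p is true, \neg s is false, so \Diamond p \to \neg s is false.
    At 8: \Diamond p requires p at some successor in {3, 4, 5, 7}.
      p holds at 3, so \Diamond p is true at 8.
Satisfying worlds: {0, 2, 3, 5, 6, 7}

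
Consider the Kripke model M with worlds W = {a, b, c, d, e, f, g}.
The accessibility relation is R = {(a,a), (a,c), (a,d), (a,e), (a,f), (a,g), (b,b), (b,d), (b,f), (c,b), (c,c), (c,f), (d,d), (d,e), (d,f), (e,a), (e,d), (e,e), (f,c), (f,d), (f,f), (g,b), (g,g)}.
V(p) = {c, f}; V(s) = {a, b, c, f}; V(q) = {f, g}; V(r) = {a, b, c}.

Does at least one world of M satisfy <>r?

Yes

Recall that <>ψ holds at a world iff ψ holds at some accessible world.
Let φ = <>r. Evaluate φ at each world:
  a (successors {a, c, d, e, f, g}): φ is true.
  b (successors {b, d, f}): φ is true.
  c (successors {b, c, f}): φ is true.
  d (successors {d, e, f}): φ is false.
  e (successors {a, d, e}): φ is true.
  f (successors {c, d, f}): φ is true.
  g (successors {b, g}): φ is true.
Detail at a (witness):
  At a: <>r requires r at some successor in {a, c, d, e, f, g}.
    r holds at a, so <>r is true at a.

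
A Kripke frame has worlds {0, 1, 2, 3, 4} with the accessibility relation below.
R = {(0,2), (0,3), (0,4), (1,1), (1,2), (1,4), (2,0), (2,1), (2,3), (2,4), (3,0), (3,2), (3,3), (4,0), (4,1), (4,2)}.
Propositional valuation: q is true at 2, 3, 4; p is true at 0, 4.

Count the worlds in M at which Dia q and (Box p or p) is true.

Let φ = Dia q and (Box p or p). Evaluate φ at each world:
  0 (successors {2, 3, 4}): φ is true.
  1 (successors {1, 2, 4}): φ is false.
  2 (successors {0, 1, 3, 4}): φ is false.
  3 (successors {0, 2, 3}): φ is false.
  4 (successors {0, 1, 2}): φ is true.
For instance, at 0:
  At 0: Dia q is true, Box p or p is true, so Dia q and (Box p or p) is true.
    At 0: Dia q requires q at some successor in {2, 3, 4}.
      q holds at 2, so Dia q is true at 0.
    At 0: Box p is false, p is true, so Box p or p is true.
      At 0: Box p requires p at every successor {2, 3, 4}.
        p fails at 2, so Box p is false at 0.
Satisfying worlds: {0, 4}

2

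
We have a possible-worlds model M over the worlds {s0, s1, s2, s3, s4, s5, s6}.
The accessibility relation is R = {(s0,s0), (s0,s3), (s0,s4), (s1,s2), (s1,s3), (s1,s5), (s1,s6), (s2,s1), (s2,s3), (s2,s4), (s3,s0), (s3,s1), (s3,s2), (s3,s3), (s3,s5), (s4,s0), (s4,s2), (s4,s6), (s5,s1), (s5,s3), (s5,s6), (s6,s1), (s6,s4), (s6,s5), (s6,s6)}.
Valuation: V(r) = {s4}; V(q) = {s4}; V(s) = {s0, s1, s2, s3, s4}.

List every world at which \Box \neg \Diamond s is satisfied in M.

none

Let φ = \Box \neg \Diamond s. Evaluate φ at each world:
  s0 (successors {s0, s3, s4}): φ is false.
  s1 (successors {s2, s3, s5, s6}): φ is false.
  s2 (successors {s1, s3, s4}): φ is false.
  s3 (successors {s0, s1, s2, s3, s5}): φ is false.
  s4 (successors {s0, s2, s6}): φ is false.
  s5 (successors {s1, s3, s6}): φ is false.
  s6 (successors {s1, s4, s5, s6}): φ is false.
For instance, at s6:
  At s6: \Box \neg \Diamond s requires \neg \Diamond s at every successor {s1, s4, s5, s6}.
    \neg \Diamond s fails at s1, so \Box \neg \Diamond s is false at s6.
      At s1: \Diamond s is true, so \neg \Diamond s is false.
Satisfying worlds: none.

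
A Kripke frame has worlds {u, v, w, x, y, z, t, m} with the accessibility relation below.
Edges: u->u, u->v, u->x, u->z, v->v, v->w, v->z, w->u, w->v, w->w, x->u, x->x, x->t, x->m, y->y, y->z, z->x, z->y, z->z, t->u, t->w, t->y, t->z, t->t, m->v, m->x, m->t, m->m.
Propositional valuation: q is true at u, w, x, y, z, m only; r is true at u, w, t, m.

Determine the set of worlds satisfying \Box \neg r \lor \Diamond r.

Let φ = \Box \neg r \lor \Diamond r. Evaluate φ at each world:
  u (successors {u, v, x, z}): φ is true.
  v (successors {v, w, z}): φ is true.
  w (successors {u, v, w}): φ is true.
  x (successors {u, x, t, m}): φ is true.
  y (successors {y, z}): φ is true.
  z (successors {x, y, z}): φ is true.
  t (successors {u, w, y, z, t}): φ is true.
  m (successors {v, x, t, m}): φ is true.
For instance, at v:
  At v: \Box \neg r is false, \Diamond r is true, so \Box \neg r \lor \Diamond r is true.
    At v: \Box \neg r requires \neg r at every successor {v, w, z}.
      \neg r fails at w, so \Box \neg r is false at v.
    At v: \Diamond r requires r at some successor in {v, w, z}.
      r holds at w, so \Diamond r is true at v.
Satisfying worlds: {u, v, w, x, y, z, t, m}

u, v, w, x, y, z, t, m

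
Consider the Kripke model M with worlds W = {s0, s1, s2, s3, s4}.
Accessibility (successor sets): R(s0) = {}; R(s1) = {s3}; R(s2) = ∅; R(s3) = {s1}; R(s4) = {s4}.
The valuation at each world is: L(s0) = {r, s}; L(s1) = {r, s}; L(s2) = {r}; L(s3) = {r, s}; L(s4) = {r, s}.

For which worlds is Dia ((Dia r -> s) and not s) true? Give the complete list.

none

Let φ = Dia ((Dia r -> s) and not s). Evaluate φ at each world:
  s0 (successors ∅): φ is false.
  s1 (successors {s3}): φ is false.
  s2 (successors ∅): φ is false.
  s3 (successors {s1}): φ is false.
  s4 (successors {s4}): φ is false.
For instance, at s3:
  At s3: Dia ((Dia r -> s) and not s) requires (Dia r -> s) and not s at some successor in {s1}.
    At s1: (Dia r -> s) and not s is false.
  So Dia ((Dia r -> s) and not s) is false at s3.
Satisfying worlds: none.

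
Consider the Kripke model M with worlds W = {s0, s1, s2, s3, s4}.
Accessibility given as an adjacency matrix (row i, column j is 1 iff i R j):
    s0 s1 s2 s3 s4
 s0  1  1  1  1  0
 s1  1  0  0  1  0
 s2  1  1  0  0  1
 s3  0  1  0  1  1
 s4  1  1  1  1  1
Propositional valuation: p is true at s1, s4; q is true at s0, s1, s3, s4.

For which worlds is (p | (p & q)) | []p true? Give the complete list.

s1, s4

Let φ = (p | (p & q)) | []p. Evaluate φ at each world:
  s0 (successors {s0, s1, s2, s3}): φ is false.
  s1 (successors {s0, s3}): φ is true.
  s2 (successors {s0, s1, s4}): φ is false.
  s3 (successors {s1, s3, s4}): φ is false.
  s4 (successors {s0, s1, s2, s3, s4}): φ is true.
For instance, at s4:
  At s4: p | (p & q) is true, []p is false, so (p | (p & q)) | []p is true.
    At s4: []p requires p at every successor {s0, s1, s2, s3, s4}.
      p fails at s0, so []p is false at s4.
Satisfying worlds: {s1, s4}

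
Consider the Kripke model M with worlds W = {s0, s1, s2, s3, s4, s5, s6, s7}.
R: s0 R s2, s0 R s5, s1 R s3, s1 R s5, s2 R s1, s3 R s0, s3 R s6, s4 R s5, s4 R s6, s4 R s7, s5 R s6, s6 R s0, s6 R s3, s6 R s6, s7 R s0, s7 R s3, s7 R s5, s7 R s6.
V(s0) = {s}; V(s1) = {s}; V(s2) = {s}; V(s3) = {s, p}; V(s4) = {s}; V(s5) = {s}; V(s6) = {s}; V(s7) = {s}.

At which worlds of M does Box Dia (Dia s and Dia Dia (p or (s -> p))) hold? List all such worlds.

Recall that Box ψ holds at a world iff ψ holds at every accessible world, and Dia ψ holds iff ψ holds at some accessible world.
Let φ = Box Dia (Dia s and Dia Dia (p or (s -> p))). Evaluate φ at each world:
  s0 (successors {s2, s5}): φ is false.
  s1 (successors {s3, s5}): φ is true.
  s2 (successors {s1}): φ is true.
  s3 (successors {s0, s6}): φ is true.
  s4 (successors {s5, s6, s7}): φ is true.
  s5 (successors {s6}): φ is true.
  s6 (successors {s0, s3, s6}): φ is true.
  s7 (successors {s0, s3, s5, s6}): φ is true.
For instance, at s7:
  At s7: Box Dia (Dia s and Dia Dia (p or (s -> p))) requires Dia (Dia s and Dia Dia (p or (s -> p))) at every successor {s0, s3, s5, s6}.
    At s0: Dia (Dia s and Dia Dia (p or (s -> p))) is true.
    At s3: Dia (Dia s and Dia Dia (p or (s -> p))) is true.
    At s5: Dia (Dia s and Dia Dia (p or (s -> p))) is true.
    At s6: Dia (Dia s and Dia Dia (p or (s -> p))) is true.
  So Box Dia (Dia s and Dia Dia (p or (s -> p))) is true at s7.
Satisfying worlds: {s1, s2, s3, s4, s5, s6, s7}

s1, s2, s3, s4, s5, s6, s7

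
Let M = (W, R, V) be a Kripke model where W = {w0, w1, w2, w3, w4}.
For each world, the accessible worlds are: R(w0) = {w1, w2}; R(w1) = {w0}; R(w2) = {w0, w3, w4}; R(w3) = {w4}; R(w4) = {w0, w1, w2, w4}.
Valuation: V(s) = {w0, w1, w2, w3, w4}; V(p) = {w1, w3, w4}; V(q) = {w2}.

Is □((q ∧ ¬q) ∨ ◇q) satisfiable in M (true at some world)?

Let φ = □((q ∧ ¬q) ∨ ◇q). Evaluate φ at each world:
  w0 (successors {w1, w2}): φ is false.
  w1 (successors {w0}): φ is true.
  w2 (successors {w0, w3, w4}): φ is false.
  w3 (successors {w4}): φ is true.
  w4 (successors {w0, w1, w2, w4}): φ is false.
Detail at w1 (witness):
  At w1: □((q ∧ ¬q) ∨ ◇q) requires (q ∧ ¬q) ∨ ◇q at every successor {w0}.
      At w0: q ∧ ¬q is false, ◇q is true, so (q ∧ ¬q) ∨ ◇q is true.
  So □((q ∧ ¬q) ∨ ◇q) is true at w1.

Yes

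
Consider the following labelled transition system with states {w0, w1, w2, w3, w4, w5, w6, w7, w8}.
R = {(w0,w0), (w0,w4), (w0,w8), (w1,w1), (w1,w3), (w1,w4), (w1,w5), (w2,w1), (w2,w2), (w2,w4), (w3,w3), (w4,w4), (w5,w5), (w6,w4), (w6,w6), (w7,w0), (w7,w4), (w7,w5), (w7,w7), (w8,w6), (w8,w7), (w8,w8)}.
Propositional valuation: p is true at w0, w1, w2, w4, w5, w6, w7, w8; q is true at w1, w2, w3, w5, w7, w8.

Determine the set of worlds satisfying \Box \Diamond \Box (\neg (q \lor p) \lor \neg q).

Recall that \Box ψ holds at a world iff ψ holds at every accessible world, and \Diamond ψ holds iff ψ holds at some accessible world.
Let φ = \Box \Diamond \Box (\neg (q \lor p) \lor \neg q). Evaluate φ at each world:
  w0 (successors {w0, w4, w8}): φ is true.
  w1 (successors {w1, w3, w4, w5}): φ is false.
  w2 (successors {w1, w2, w4}): φ is true.
  w3 (successors {w3}): φ is false.
  w4 (successors {w4}): φ is true.
  w5 (successors {w5}): φ is false.
  w6 (successors {w4, w6}): φ is true.
  w7 (successors {w0, w4, w5, w7}): φ is false.
  w8 (successors {w6, w7, w8}): φ is true.
For instance, at w3:
  At w3: \Box \Diamond \Box (\neg (q \lor p) \lor \neg q) requires \Diamond \Box (\neg (q \lor p) \lor \neg q) at every successor {w3}.
    \Diamond \Box (\neg (q \lor p) \lor \neg q) fails at w3, so \Box \Diamond \Box (\neg (q \lor p) \lor \neg q) is false at w3.
      At w3: \Diamond \Box (\neg (q \lor p) \lor \neg q) requires \Box (\neg (q \lor p) \lor \neg q) at some successor in {w3}.
        At w3: \Box (\neg (q \lor p) \lor \neg q) is false.
      So \Diamond \Box (\neg (q \lor p) \lor \neg q) is false at w3.
Satisfying worlds: {w0, w2, w4, w6, w8}

w0, w2, w4, w6, w8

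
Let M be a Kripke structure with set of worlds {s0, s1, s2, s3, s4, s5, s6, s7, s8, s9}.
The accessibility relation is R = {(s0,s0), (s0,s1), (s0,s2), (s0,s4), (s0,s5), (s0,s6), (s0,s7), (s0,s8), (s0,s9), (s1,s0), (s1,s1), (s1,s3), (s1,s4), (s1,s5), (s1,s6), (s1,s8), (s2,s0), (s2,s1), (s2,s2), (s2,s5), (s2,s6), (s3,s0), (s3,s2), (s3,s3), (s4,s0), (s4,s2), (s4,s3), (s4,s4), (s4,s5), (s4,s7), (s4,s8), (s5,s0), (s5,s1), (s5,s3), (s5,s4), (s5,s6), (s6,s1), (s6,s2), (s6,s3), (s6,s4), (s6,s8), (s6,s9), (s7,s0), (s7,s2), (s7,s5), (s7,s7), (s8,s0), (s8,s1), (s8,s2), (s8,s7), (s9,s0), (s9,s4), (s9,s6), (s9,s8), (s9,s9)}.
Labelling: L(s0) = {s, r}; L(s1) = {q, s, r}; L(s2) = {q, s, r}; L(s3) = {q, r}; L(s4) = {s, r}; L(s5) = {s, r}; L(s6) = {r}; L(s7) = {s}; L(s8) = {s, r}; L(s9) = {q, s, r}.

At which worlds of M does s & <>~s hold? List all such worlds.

Let φ = s & <>~s. Evaluate φ at each world:
  s0 (successors {s0, s1, s2, s4, s5, s6, s7, s8, s9}): φ is true.
  s1 (successors {s0, s1, s3, s4, s5, s6, s8}): φ is true.
  s2 (successors {s0, s1, s2, s5, s6}): φ is true.
  s3 (successors {s0, s2, s3}): φ is false.
  s4 (successors {s0, s2, s3, s4, s5, s7, s8}): φ is true.
  s5 (successors {s0, s1, s3, s4, s6}): φ is true.
  s6 (successors {s1, s2, s3, s4, s8, s9}): φ is false.
  s7 (successors {s0, s2, s5, s7}): φ is false.
  s8 (successors {s0, s1, s2, s7}): φ is false.
  s9 (successors {s0, s4, s6, s8, s9}): φ is true.
For instance, at s3:
  At s3: s is false, <>~s is true, so s & <>~s is false.
    At s3: <>~s requires ~s at some successor in {s0, s2, s3}.
      ~s holds at s3, so <>~s is true at s3.
Satisfying worlds: {s0, s1, s2, s4, s5, s9}

s0, s1, s2, s4, s5, s9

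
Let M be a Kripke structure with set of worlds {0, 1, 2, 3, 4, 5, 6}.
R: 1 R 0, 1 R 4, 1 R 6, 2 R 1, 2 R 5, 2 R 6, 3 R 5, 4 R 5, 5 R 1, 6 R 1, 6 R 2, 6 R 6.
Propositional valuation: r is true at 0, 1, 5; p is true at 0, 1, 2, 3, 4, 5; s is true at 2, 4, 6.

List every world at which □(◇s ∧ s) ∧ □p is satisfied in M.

Let φ = □(◇s ∧ s) ∧ □p. Evaluate φ at each world:
  0 (successors ∅): φ is true.
  1 (successors {0, 4, 6}): φ is false.
  2 (successors {1, 5, 6}): φ is false.
  3 (successors {5}): φ is false.
  4 (successors {5}): φ is false.
  5 (successors {1}): φ is false.
  6 (successors {1, 2, 6}): φ is false.
For instance, at 5:
  At 5: □(◇s ∧ s) is false, □p is true, so □(◇s ∧ s) ∧ □p is false.
    At 5: □(◇s ∧ s) requires ◇s ∧ s at every successor {1}.
      ◇s ∧ s fails at 1, so □(◇s ∧ s) is false at 5.
    At 5: □p requires p at every successor {1}.
      At 1: p is true.
    So □p is true at 5.
Satisfying worlds: {0}

0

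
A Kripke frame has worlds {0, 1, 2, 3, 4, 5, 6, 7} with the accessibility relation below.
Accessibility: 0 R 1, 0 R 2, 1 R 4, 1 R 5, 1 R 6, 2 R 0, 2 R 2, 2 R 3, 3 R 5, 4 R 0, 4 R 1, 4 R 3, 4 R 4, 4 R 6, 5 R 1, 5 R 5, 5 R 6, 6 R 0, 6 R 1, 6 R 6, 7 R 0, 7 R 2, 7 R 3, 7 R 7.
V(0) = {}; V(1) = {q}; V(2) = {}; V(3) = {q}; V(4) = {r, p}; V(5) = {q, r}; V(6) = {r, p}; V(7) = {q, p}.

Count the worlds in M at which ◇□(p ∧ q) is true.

Let φ = ◇□(p ∧ q). Evaluate φ at each world:
  0 (successors {1, 2}): φ is false.
  1 (successors {4, 5, 6}): φ is false.
  2 (successors {0, 2, 3}): φ is false.
  3 (successors {5}): φ is false.
  4 (successors {0, 1, 3, 4, 6}): φ is false.
  5 (successors {1, 5, 6}): φ is false.
  6 (successors {0, 1, 6}): φ is false.
  7 (successors {0, 2, 3, 7}): φ is false.
For instance, at 4:
  At 4: ◇□(p ∧ q) requires □(p ∧ q) at some successor in {0, 1, 3, 4, 6}.
    At 0: □(p ∧ q) is false.
    At 1: □(p ∧ q) is false.
    At 3: □(p ∧ q) is false.
    At 4: □(p ∧ q) is false.
    At 6: □(p ∧ q) is false.
  So ◇□(p ∧ q) is false at 4.
Satisfying worlds: none.

0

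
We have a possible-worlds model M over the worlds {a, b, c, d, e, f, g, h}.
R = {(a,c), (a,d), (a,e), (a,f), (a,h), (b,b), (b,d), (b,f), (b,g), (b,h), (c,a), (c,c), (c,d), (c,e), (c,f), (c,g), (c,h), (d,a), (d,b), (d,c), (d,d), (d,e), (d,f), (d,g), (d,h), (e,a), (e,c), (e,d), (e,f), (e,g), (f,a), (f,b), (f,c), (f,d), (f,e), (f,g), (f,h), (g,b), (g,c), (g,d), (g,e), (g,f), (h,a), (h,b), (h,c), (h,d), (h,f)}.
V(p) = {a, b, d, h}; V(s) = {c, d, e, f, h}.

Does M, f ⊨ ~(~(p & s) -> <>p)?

Recall that <>ψ holds at a world iff ψ holds at some accessible world.
At f: ~(p & s) -> <>p is true, so ~(~(p & s) -> <>p) is false.
  At f: ~(p & s) is true, <>p is true, so ~(p & s) -> <>p is true.
    At f: <>p requires p at some successor in {a, b, c, d, e, g, h}.
      p holds at a, so <>p is true at f.

No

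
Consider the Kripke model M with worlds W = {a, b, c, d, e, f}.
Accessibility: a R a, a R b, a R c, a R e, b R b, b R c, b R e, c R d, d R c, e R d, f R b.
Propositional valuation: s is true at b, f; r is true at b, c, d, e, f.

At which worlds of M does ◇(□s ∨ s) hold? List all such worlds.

a, b, f

Recall that □ψ holds at a world iff ψ holds at every accessible world, and ◇ψ holds iff ψ holds at some accessible world.
Let φ = ◇(□s ∨ s). Evaluate φ at each world:
  a (successors {a, b, c, e}): φ is true.
  b (successors {b, c, e}): φ is true.
  c (successors {d}): φ is false.
  d (successors {c}): φ is false.
  e (successors {d}): φ is false.
  f (successors {b}): φ is true.
For instance, at b:
  At b: ◇(□s ∨ s) requires □s ∨ s at some successor in {b, c, e}.
    □s ∨ s holds at b, so ◇(□s ∨ s) is true at b.
      At b: □s is false, s is true, so □s ∨ s is true.
Satisfying worlds: {a, b, f}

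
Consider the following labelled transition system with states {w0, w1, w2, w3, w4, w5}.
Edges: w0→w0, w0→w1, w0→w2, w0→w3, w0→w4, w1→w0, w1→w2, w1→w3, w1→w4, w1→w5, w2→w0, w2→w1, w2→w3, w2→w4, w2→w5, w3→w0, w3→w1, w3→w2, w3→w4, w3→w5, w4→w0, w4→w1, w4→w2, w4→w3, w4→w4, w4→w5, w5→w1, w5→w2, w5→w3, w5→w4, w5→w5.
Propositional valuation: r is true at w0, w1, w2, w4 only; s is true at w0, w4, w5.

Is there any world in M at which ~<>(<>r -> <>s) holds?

Recall that <>ψ holds at a world iff ψ holds at some accessible world.
Let φ = ~<>(<>r -> <>s). Evaluate φ at each world:
  w0 (successors {w0, w1, w2, w3, w4}): φ is false.
  w1 (successors {w0, w2, w3, w4, w5}): φ is false.
  w2 (successors {w0, w1, w3, w4, w5}): φ is false.
  w3 (successors {w0, w1, w2, w4, w5}): φ is false.
  w4 (successors {w0, w1, w2, w3, w4, w5}): φ is false.
  w5 (successors {w1, w2, w3, w4, w5}): φ is false.
For instance, at w2:
  At w2: <>(<>r -> <>s) is true, so ~<>(<>r -> <>s) is false.
    At w2: <>(<>r -> <>s) requires <>r -> <>s at some successor in {w0, w1, w3, w4, w5}.
      <>r -> <>s holds at w0, so <>(<>r -> <>s) is true at w2.

No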